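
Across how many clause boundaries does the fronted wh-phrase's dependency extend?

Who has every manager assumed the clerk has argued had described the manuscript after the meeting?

2

"who" is extracted from the subject of "described".
Boundaries crossed, outermost first: [Ø], [Ø] — 2 in total.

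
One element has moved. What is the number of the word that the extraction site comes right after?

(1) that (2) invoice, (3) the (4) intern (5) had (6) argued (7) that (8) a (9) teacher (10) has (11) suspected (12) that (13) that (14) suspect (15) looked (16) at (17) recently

16

The displaced element is "that invoice" (word 2).
It is linked across 2 clause boundaries (that → that).
It functions as the object of the preposition "at" of "looked", so the gap sits immediately after word 16 ("at").
Base order: The intern had argued that a teacher has suspected that that suspect looked at that invoice recently.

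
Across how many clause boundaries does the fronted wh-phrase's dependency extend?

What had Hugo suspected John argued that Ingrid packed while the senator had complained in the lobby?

2

"what" is extracted from the object of "packed".
Boundaries crossed, outermost first: [Ø], [that] — 2 in total.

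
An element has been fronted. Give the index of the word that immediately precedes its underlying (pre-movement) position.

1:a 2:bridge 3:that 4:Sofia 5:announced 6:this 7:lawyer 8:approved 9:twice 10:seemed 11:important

The displaced element is "a bridge" (word 2).
It is linked across 1 clause boundary (Ø).
It functions as the direct object of "approved", so the gap sits immediately after word 8 ("approved").
Base order: Sofia announced this lawyer approved a bridge twice.

8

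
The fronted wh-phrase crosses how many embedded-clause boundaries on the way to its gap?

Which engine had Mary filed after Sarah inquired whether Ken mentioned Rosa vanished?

"which engine" originates inside the matrix clause — no clause boundary is crossed.

0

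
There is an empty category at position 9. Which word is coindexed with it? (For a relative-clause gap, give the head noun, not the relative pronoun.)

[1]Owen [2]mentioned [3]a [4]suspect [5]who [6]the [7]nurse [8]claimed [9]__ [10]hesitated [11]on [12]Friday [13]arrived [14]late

4

The gap at 9 is the subject of "hesitated", inside a relative clause.
The relative pronoun is "who" (word 5); it is bound by the head noun immediately before it.
Its filler is the head noun "suspect", at word 4.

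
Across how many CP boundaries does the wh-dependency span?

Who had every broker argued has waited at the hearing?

"who" is extracted from the subject of "waited".
Boundaries crossed, outermost first: [Ø] — 1 in total.

1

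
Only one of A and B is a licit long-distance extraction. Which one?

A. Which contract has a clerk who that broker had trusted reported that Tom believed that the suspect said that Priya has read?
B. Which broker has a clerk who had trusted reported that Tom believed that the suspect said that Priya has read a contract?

In B, the wh-phrase is extracted from inside a complex-NP island (relative clause) (introduced by "who"), which blocks movement.
In A, the extraction path crosses only that-complement boundaries, which are transparent.
So A is grammatical.

A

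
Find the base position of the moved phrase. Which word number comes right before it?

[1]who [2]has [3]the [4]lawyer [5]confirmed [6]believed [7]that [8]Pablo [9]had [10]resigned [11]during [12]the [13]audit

5

The displaced element is "who" (word 1).
It is linked across 1 clause boundary (Ø).
It functions as the subject of "believed", so the gap sits immediately after word 5 ("confirmed").
Base order: The lawyer has confirmed that who believed that Pablo had resigned during the audit.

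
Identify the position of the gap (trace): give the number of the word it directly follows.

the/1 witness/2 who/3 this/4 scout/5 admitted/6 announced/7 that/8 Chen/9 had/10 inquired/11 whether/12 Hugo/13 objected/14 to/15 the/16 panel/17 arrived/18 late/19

The displaced element is "the witness" (word 2).
It is linked across 1 clause boundary (Ø).
It functions as the subject of "announced", so the gap sits immediately after word 6 ("admitted").
Base order: This scout admitted that the witness announced that Chen had inquired whether Hugo objected to the panel.

6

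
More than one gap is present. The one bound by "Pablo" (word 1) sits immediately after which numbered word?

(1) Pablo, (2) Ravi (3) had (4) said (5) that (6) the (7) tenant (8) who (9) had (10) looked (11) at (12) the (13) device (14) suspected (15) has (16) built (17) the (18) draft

14

The displaced element is "Pablo" (word 1).
It is linked across 2 clause boundaries (that → Ø).
It functions as the subject of "built", so the gap sits immediately after word 14 ("suspected").
Base order: Ravi had said that the tenant who had looked at the device suspected that Pablo has built the draft.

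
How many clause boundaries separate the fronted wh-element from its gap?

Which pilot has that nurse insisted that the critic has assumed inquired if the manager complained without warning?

2

"which pilot" is extracted from the subject of "inquired".
Boundaries crossed, outermost first: [that], [Ø] — 2 in total.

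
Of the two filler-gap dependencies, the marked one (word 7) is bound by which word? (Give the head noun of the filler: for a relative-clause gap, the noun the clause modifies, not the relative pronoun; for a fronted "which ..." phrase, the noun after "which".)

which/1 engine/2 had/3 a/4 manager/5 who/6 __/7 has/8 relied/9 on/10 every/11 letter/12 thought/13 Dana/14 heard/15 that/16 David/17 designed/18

5

The marked gap is inside the relative clause, the subject of "relied".
Its filler is the head noun "manager" (via "who"), at word 5.
(The other dependency links word 2 to a gap after word 18.)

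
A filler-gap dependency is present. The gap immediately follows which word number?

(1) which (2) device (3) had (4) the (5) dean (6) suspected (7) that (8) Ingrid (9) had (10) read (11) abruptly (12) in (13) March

10

The displaced element is "which device" (word 2).
It is linked across 1 clause boundary (that).
It functions as the direct object of "read", so the gap sits immediately after word 10 ("read").
Base order: The dean had suspected that Ingrid had read which device abruptly in March.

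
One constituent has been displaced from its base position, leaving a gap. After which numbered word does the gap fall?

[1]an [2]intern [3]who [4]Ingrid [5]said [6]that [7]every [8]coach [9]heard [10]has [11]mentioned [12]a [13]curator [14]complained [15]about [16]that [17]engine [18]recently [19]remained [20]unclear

The displaced element is "an intern" (word 2).
It is linked across 2 clause boundaries (that → Ø).
It functions as the subject of "mentioned", so the gap sits immediately after word 9 ("heard").
Base order: Ingrid said that every coach heard that an intern has mentioned a curator complained about that engine recently.

9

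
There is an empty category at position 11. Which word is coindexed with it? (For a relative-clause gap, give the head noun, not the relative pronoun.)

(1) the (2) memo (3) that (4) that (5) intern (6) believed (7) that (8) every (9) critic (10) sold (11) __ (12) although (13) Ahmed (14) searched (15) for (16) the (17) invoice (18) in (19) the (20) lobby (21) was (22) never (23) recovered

The gap at 11 is the object of "sold", inside a relative clause.
The relative pronoun is "that" (word 3); it is bound by the head noun immediately before it.
Its filler is the head noun "memo", at word 2.

2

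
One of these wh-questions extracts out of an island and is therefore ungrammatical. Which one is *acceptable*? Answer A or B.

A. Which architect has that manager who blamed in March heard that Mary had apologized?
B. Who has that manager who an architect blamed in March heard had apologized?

In A, the wh-phrase is extracted from inside a complex-NP island (relative clause) (introduced by "who"), which blocks movement.
In B, the extraction path crosses only that-complement boundaries, which are transparent.
So B is grammatical.

B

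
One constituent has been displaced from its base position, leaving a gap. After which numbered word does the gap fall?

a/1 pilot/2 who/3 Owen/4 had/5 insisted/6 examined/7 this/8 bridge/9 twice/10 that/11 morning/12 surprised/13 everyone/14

6

The displaced element is "a pilot" (word 2).
It is linked across 1 clause boundary (Ø).
It functions as the subject of "examined", so the gap sits immediately after word 6 ("insisted").
Base order: Owen had insisted that a pilot examined this bridge twice that morning.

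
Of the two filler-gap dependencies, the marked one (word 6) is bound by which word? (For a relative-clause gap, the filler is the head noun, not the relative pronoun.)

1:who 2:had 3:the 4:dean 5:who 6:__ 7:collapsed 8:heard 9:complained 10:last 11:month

4

The marked gap is inside the relative clause, the subject of "collapsed".
Its filler is the head noun "dean" (via "who"), at word 4.
(The other dependency links word 1 to a gap after word 8.)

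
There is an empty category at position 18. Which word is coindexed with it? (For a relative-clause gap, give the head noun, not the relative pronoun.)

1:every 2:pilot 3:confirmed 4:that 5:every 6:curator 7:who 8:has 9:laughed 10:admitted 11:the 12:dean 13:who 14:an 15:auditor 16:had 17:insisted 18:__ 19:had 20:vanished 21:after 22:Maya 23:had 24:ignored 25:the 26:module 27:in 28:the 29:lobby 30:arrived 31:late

The gap at 18 is the subject of "vanished", inside a relative clause.
The relative pronoun is "who" (word 13); it is bound by the head noun immediately before it.
Its filler is the head noun "dean", at word 12.

12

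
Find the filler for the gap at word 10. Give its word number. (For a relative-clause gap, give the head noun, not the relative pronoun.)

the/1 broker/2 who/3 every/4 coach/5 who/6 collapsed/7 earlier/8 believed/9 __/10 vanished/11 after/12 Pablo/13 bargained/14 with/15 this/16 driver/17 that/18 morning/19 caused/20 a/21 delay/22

The gap at 10 is the subject of "vanished", inside a relative clause.
The relative pronoun is "who" (word 3); it is bound by the head noun immediately before it.
Its filler is the head noun "broker", at word 2.

2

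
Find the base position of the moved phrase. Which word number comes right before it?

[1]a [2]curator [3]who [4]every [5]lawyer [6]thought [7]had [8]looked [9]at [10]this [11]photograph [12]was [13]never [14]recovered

The displaced element is "a curator" (word 2).
It is linked across 1 clause boundary (Ø).
It functions as the subject of "looked", so the gap sits immediately after word 6 ("thought").
Base order: Every lawyer thought a curator had looked at this photograph.

6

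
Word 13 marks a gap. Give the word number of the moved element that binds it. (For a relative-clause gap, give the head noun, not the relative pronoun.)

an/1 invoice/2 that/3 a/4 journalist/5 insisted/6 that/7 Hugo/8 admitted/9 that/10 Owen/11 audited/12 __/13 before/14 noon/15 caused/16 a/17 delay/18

2

The gap at 13 is the object of "audited", inside a relative clause.
The relative pronoun is "that" (word 3); it is bound by the head noun immediately before it.
Its filler is the head noun "invoice", at word 2.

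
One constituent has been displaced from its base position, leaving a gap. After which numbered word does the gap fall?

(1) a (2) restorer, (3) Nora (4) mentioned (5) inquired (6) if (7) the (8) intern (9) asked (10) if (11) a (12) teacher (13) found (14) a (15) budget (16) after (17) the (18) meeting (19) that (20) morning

The displaced element is "a restorer" (word 2).
It is linked across 1 clause boundary (Ø).
It functions as the subject of "inquired", so the gap sits immediately after word 4 ("mentioned").
Base order: Nora mentioned that a restorer inquired if the intern asked if a teacher found a budget after the meeting that morning.

4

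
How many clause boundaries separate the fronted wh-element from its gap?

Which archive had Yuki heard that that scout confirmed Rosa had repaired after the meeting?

"which archive" is extracted from the object of "repaired".
Boundaries crossed, outermost first: [that], [Ø] — 2 in total.

2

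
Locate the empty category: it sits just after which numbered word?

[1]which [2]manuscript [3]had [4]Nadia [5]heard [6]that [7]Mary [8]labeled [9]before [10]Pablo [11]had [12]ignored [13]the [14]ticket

The displaced element is "which manuscript" (word 2).
It is linked across 1 clause boundary (that).
It functions as the direct object of "labeled", so the gap sits immediately after word 8 ("labeled").
Base order: Nadia had heard that Mary labeled which manuscript before Pablo had ignored the ticket.

8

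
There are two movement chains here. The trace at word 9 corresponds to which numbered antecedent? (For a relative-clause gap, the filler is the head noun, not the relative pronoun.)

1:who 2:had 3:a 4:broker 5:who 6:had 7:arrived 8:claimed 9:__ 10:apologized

1

The marked gap is the subject of "apologized".
Its filler is the fronted wh-phrase "who", at word 1.
(The other dependency links word 4 to a gap after word 5.)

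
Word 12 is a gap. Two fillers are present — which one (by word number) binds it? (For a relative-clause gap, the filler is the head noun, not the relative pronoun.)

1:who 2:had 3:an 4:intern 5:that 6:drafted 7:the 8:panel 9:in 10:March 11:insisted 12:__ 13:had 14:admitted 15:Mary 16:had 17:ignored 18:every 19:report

The marked gap is the subject of "admitted".
Its filler is the fronted wh-phrase "who", at word 1.
(The other dependency links word 4 to a gap after word 5.)

1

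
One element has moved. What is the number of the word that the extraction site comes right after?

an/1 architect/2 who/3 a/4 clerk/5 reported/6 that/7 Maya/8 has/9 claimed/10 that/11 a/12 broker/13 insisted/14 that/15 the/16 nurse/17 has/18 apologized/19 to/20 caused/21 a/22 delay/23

The displaced element is "an architect" (word 2).
It is linked across 3 clause boundaries (that → that → that).
It functions as the object of the preposition "to" of "apologized", so the gap sits immediately after word 20 ("to").
Base order: A clerk reported that Maya has claimed that a broker insisted that the nurse has apologized to an architect.

20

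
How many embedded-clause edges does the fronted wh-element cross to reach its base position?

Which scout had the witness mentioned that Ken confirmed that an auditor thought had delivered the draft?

"which scout" is extracted from the subject of "delivered".
Boundaries crossed, outermost first: [that], [that], [Ø] — 3 in total.

3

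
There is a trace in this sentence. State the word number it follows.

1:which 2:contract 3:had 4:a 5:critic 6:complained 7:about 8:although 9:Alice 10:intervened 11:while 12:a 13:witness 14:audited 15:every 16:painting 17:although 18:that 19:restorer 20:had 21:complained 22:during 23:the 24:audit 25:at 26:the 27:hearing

7

The displaced element is "which contract" (word 2).
It functions as the object of the preposition "about" of "complained", so the gap sits immediately after word 7 ("about").
Base order: A critic had complained about which contract although Alice intervened while a witness audited every painting although that restorer had complained during the audit at the hearing.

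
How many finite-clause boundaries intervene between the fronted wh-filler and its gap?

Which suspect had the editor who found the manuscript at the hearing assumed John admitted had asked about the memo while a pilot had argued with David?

2

"which suspect" is extracted from the subject of "asked".
Boundaries crossed, outermost first: [Ø], [Ø] — 2 in total.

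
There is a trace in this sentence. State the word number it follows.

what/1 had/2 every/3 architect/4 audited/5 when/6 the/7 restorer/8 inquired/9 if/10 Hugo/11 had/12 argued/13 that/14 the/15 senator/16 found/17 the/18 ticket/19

5

The displaced element is "what" (word 1).
It functions as the direct object of "audited", so the gap sits immediately after word 5 ("audited").
Base order: Every architect had audited what when the restorer inquired if Hugo had argued that the senator found the ticket.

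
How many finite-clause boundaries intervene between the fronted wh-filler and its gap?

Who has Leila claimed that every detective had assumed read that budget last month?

2

"who" is extracted from the subject of "read".
Boundaries crossed, outermost first: [that], [Ø] — 2 in total.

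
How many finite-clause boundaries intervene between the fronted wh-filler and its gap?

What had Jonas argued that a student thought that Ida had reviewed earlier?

2

"what" is extracted from the object of "reviewed".
Boundaries crossed, outermost first: [that], [that] — 2 in total.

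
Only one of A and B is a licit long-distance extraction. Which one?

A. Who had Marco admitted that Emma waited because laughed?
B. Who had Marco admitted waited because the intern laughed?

In A, the wh-phrase is extracted from inside an adjunct island (introduced by "because"), which blocks movement.
In B, the extraction path crosses only that-complement boundaries, which are transparent.
So B is grammatical.

B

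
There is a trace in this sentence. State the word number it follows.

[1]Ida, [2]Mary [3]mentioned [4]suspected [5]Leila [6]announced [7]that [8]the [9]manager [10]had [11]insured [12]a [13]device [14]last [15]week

3

The displaced element is "Ida" (word 1).
It is linked across 1 clause boundary (Ø).
It functions as the subject of "suspected", so the gap sits immediately after word 3 ("mentioned").
Base order: Mary mentioned Ida suspected Leila announced that the manager had insured a device last week.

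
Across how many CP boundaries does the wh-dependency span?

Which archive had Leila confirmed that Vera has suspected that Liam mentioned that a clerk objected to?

"which archive" is extracted from the PP object of "objected".
Boundaries crossed, outermost first: [that], [that], [that] — 3 in total.

3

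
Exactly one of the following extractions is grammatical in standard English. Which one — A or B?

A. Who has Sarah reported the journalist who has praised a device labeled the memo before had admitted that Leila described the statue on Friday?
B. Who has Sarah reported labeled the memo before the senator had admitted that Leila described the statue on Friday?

In A, the wh-phrase is extracted from inside an adjunct island (introduced by "before"), which blocks movement.
In B, the extraction path crosses only that-complement boundaries, which are transparent.
So B is grammatical.

B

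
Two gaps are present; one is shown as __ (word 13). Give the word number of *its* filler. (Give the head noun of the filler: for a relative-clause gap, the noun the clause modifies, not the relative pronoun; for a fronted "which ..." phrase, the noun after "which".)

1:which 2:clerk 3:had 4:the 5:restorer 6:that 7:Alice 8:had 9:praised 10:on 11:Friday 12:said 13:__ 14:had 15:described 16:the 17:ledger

2

The marked gap is the subject of "described".
Its filler is the fronted wh-phrase "which clerk", at word 2.
(The other dependency links word 5 to a gap after word 9.)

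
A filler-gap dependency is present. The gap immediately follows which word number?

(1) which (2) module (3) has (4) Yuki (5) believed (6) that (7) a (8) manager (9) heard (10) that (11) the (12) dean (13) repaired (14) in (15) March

The displaced element is "which module" (word 2).
It is linked across 2 clause boundaries (that → that).
It functions as the direct object of "repaired", so the gap sits immediately after word 13 ("repaired").
Base order: Yuki has believed that a manager heard that the dean repaired which module in March.

13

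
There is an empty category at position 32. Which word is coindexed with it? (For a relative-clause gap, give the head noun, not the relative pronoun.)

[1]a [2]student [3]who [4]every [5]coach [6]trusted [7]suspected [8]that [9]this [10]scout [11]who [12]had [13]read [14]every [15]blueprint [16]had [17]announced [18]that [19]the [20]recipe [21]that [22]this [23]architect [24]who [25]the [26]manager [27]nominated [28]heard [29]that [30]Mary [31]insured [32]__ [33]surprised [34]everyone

The gap at 32 is the object of "insured", inside a relative clause.
The relative pronoun is "that" (word 21); it is bound by the head noun immediately before it.
Its filler is the head noun "recipe", at word 20.

20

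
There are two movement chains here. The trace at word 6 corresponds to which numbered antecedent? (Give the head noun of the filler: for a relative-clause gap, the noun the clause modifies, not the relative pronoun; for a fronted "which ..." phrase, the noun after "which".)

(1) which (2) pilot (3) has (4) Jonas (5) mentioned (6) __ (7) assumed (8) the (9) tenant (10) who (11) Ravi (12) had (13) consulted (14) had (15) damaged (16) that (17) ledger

The marked gap is the subject of "assumed".
Its filler is the fronted wh-phrase "which pilot", at word 2.
(The other dependency links word 9 to a gap after word 13.)

2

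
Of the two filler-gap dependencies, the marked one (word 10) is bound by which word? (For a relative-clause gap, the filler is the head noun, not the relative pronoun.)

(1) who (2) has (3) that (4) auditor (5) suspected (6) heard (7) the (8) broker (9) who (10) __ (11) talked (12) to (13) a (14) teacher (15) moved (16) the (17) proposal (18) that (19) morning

The marked gap is inside the relative clause, the subject of "talked".
Its filler is the head noun "broker" (via "who"), at word 8.
(The other dependency links word 1 to a gap after word 5.)

8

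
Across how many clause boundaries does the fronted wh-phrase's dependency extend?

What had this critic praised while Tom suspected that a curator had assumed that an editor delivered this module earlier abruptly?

0

"what" originates inside the matrix clause — no clause boundary is crossed.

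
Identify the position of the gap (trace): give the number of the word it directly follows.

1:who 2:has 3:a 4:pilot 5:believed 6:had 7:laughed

The displaced element is "who" (word 1).
It is linked across 1 clause boundary (Ø).
It functions as the subject of "laughed", so the gap sits immediately after word 5 ("believed").
Base order: A pilot has believed that who had laughed.

5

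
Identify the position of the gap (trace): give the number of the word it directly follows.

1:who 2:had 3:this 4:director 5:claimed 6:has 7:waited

5

The displaced element is "who" (word 1).
It is linked across 1 clause boundary (Ø).
It functions as the subject of "waited", so the gap sits immediately after word 5 ("claimed").
Base order: This director had claimed who has waited.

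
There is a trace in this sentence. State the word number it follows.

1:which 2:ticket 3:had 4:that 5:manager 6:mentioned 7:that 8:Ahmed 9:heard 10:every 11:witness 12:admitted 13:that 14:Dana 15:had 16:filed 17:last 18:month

16

The displaced element is "which ticket" (word 2).
It is linked across 3 clause boundaries (that → Ø → that).
It functions as the direct object of "filed", so the gap sits immediately after word 16 ("filed").
Base order: That manager had mentioned that Ahmed heard every witness admitted that Dana had filed which ticket last month.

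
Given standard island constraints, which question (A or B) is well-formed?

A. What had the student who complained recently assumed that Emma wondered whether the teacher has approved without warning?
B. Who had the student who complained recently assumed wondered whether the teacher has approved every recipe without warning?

B

In A, the wh-phrase is extracted from inside a wh-island (introduced by "whether"), which blocks movement.
In B, the extraction path crosses only that-complement boundaries, which are transparent.
So B is grammatical.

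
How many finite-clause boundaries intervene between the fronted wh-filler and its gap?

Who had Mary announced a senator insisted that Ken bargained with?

2

"who" is extracted from the PP object of "bargained".
Boundaries crossed, outermost first: [Ø], [that] — 2 in total.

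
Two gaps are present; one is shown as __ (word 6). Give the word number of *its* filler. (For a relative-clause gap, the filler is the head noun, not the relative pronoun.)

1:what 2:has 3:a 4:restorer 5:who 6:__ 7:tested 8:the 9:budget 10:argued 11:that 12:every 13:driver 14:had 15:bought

The marked gap is inside the relative clause, the subject of "tested".
Its filler is the head noun "restorer" (via "who"), at word 4.
(The other dependency links word 1 to a gap after word 15.)

4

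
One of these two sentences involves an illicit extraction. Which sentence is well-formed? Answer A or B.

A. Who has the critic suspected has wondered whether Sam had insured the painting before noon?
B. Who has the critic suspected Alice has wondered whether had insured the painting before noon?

In B, the wh-phrase is extracted from inside a wh-island (introduced by "whether"), which blocks movement.
In A, the extraction path crosses only that-complement boundaries, which are transparent.
So A is grammatical.

A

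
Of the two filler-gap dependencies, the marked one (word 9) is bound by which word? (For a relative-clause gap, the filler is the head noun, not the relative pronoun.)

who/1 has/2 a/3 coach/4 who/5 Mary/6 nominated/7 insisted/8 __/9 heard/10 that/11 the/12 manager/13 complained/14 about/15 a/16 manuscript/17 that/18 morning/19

The marked gap is the subject of "heard".
Its filler is the fronted wh-phrase "who", at word 1.
(The other dependency links word 4 to a gap after word 7.)

1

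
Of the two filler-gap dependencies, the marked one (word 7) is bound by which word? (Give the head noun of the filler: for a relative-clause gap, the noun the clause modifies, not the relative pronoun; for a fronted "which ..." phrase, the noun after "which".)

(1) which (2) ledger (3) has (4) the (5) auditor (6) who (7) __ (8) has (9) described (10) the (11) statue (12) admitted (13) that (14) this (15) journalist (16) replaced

The marked gap is inside the relative clause, the subject of "described".
Its filler is the head noun "auditor" (via "who"), at word 5.
(The other dependency links word 2 to a gap after word 16.)

5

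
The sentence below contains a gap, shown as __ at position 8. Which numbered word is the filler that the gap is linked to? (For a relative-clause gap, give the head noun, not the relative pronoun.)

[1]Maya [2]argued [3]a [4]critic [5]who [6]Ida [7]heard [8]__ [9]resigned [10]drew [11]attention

4

The gap at 8 is the subject of "resigned", inside a relative clause.
The relative pronoun is "who" (word 5); it is bound by the head noun immediately before it.
Its filler is the head noun "critic", at word 4.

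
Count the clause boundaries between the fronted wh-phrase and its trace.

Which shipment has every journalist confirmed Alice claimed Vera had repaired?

"which shipment" is extracted from the object of "repaired".
Boundaries crossed, outermost first: [Ø], [Ø] — 2 in total.

2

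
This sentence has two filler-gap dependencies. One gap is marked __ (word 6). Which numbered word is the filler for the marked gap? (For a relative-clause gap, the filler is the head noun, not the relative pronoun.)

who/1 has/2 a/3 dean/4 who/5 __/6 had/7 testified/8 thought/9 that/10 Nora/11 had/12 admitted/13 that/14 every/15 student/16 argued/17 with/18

4

The marked gap is inside the relative clause, the subject of "testified".
Its filler is the head noun "dean" (via "who"), at word 4.
(The other dependency links word 1 to a gap after word 18.)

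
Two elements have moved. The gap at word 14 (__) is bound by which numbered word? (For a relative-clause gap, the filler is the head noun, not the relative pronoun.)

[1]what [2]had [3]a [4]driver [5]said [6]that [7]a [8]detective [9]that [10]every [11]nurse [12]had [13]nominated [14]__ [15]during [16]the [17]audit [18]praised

8

The marked gap is inside the relative clause, the direct object of "nominated".
Its filler is the head noun "detective" (via "that"), at word 8.
(The other dependency links word 1 to a gap after word 18.)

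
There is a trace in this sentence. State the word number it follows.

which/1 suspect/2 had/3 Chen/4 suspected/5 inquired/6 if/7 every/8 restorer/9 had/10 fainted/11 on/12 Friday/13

5

The displaced element is "which suspect" (word 2).
It is linked across 1 clause boundary (Ø).
It functions as the subject of "inquired", so the gap sits immediately after word 5 ("suspected").
Base order: Chen had suspected which suspect inquired if every restorer had fainted on Friday.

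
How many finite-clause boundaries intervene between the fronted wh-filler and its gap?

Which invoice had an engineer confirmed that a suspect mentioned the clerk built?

"which invoice" is extracted from the object of "built".
Boundaries crossed, outermost first: [that], [Ø] — 2 in total.

2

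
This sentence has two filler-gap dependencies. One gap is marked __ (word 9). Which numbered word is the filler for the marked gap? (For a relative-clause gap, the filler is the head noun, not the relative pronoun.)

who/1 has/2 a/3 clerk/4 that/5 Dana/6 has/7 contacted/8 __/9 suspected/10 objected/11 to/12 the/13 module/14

The marked gap is inside the relative clause, the direct object of "contacted".
Its filler is the head noun "clerk" (via "that"), at word 4.
(The other dependency links word 1 to a gap after word 10.)

4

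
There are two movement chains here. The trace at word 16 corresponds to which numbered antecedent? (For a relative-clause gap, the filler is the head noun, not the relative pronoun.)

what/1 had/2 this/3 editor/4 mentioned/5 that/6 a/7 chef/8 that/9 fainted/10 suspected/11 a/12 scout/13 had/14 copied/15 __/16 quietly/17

1

The marked gap is the direct object of "copied".
Its filler is the fronted wh-phrase "what", at word 1.
(The other dependency links word 8 to a gap after word 9.)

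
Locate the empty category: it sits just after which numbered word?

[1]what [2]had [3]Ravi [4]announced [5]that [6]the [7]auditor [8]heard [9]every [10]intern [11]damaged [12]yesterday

11

The displaced element is "what" (word 1).
It is linked across 2 clause boundaries (that → Ø).
It functions as the direct object of "damaged", so the gap sits immediately after word 11 ("damaged").
Base order: Ravi had announced that the auditor heard every intern damaged what yesterday.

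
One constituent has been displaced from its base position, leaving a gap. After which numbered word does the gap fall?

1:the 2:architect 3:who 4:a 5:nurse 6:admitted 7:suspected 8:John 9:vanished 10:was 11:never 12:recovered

6

The displaced element is "the architect" (word 2).
It is linked across 1 clause boundary (Ø).
It functions as the subject of "suspected", so the gap sits immediately after word 6 ("admitted").
Base order: A nurse admitted that the architect suspected John vanished.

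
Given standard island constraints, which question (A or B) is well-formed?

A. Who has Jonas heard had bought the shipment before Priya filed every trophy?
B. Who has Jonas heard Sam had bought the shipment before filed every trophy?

A

In B, the wh-phrase is extracted from inside an adjunct island (introduced by "before"), which blocks movement.
In A, the extraction path crosses only that-complement boundaries, which are transparent.
So A is grammatical.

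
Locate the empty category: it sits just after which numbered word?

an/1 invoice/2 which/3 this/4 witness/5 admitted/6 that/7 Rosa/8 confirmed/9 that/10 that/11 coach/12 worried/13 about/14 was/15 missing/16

14

The displaced element is "an invoice" (word 2).
It is linked across 2 clause boundaries (that → that).
It functions as the object of the preposition "about" of "worried", so the gap sits immediately after word 14 ("about").
Base order: This witness admitted that Rosa confirmed that that coach worried about an invoice.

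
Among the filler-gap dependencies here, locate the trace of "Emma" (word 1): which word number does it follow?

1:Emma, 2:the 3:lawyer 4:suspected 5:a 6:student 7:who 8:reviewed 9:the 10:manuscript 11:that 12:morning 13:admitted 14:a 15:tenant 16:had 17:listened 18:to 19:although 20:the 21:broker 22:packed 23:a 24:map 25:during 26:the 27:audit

18

The displaced element is "Emma" (word 1).
It is linked across 2 clause boundaries (Ø → Ø).
It functions as the object of the preposition "to" of "listened", so the gap sits immediately after word 18 ("to").
Base order: The lawyer suspected a student who reviewed the manuscript that morning admitted a tenant had listened to Emma although the broker packed a map during the audit.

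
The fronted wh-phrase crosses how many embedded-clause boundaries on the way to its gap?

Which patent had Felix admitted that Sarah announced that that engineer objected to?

"which patent" is extracted from the PP object of "objected".
Boundaries crossed, outermost first: [that], [that] — 2 in total.

2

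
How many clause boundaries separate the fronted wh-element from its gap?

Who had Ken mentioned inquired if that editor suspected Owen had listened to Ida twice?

"who" is extracted from the subject of "inquired".
Boundaries crossed, outermost first: [Ø] — 1 in total.

1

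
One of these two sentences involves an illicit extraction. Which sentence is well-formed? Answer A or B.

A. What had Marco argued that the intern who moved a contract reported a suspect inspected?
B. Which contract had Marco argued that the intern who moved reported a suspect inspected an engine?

In B, the wh-phrase is extracted from inside a complex-NP island (relative clause) (introduced by "who"), which blocks movement.
In A, the extraction path crosses only that-complement boundaries, which are transparent.
So A is grammatical.

A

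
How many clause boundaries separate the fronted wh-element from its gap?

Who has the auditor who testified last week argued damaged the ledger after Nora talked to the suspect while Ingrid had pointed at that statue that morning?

"who" is extracted from the subject of "damaged".
Boundaries crossed, outermost first: [Ø] — 1 in total.

1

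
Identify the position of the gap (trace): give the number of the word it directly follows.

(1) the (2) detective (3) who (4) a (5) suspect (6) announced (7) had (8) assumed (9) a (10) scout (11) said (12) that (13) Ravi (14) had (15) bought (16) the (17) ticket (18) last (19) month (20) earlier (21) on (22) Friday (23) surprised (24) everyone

The displaced element is "the detective" (word 2).
It is linked across 1 clause boundary (Ø).
It functions as the subject of "assumed", so the gap sits immediately after word 6 ("announced").
Base order: A suspect announced that the detective had assumed a scout said that Ravi had bought the ticket last month earlier on Friday.

6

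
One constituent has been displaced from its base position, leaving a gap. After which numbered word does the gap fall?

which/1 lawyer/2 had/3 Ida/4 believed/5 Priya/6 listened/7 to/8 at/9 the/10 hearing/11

8

The displaced element is "which lawyer" (word 2).
It is linked across 1 clause boundary (Ø).
It functions as the object of the preposition "to" of "listened", so the gap sits immediately after word 8 ("to").
Base order: Ida had believed Priya listened to which lawyer at the hearing.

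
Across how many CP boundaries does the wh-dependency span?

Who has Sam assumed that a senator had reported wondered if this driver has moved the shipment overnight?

"who" is extracted from the subject of "wondered".
Boundaries crossed, outermost first: [that], [Ø] — 2 in total.

2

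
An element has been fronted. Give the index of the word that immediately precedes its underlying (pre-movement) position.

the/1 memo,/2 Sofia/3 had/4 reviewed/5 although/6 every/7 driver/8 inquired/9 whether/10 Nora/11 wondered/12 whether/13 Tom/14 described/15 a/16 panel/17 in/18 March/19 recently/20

The displaced element is "the memo" (word 2).
It functions as the direct object of "reviewed", so the gap sits immediately after word 5 ("reviewed").
Base order: Sofia had reviewed the memo although every driver inquired whether Nora wondered whether Tom described a panel in March recently.

5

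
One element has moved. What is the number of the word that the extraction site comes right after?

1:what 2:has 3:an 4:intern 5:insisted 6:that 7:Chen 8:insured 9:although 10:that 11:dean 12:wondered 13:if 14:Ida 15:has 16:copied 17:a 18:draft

The displaced element is "what" (word 1).
It is linked across 1 clause boundary (that).
It functions as the direct object of "insured", so the gap sits immediately after word 8 ("insured").
Base order: An intern has insisted that Chen insured what although that dean wondered if Ida has copied a draft.

8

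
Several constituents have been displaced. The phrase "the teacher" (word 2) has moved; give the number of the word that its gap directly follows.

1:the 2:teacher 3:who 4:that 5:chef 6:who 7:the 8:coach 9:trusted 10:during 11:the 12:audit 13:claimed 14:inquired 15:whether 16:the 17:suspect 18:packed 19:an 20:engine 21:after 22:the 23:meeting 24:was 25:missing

13

The displaced element is "the teacher" (word 2).
It is linked across 1 clause boundary (Ø).
It functions as the subject of "inquired", so the gap sits immediately after word 13 ("claimed").
Base order: That chef who the coach trusted during the audit claimed the teacher inquired whether the suspect packed an engine after the meeting.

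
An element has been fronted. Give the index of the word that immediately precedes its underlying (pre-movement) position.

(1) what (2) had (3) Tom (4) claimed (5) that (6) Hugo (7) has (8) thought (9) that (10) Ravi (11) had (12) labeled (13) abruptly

12

The displaced element is "what" (word 1).
It is linked across 2 clause boundaries (that → that).
It functions as the direct object of "labeled", so the gap sits immediately after word 12 ("labeled").
Base order: Tom had claimed that Hugo has thought that Ravi had labeled what abruptly.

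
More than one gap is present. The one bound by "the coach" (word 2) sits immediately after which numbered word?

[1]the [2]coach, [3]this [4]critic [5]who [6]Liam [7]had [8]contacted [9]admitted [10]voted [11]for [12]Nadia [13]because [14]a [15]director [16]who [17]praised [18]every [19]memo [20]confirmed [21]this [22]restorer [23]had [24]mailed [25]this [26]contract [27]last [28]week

The displaced element is "the coach" (word 2).
It is linked across 1 clause boundary (Ø).
It functions as the subject of "voted", so the gap sits immediately after word 9 ("admitted").
Base order: This critic who Liam had contacted admitted that the coach voted for Nadia because a director who praised every memo confirmed this restorer had mailed this contract last week.

9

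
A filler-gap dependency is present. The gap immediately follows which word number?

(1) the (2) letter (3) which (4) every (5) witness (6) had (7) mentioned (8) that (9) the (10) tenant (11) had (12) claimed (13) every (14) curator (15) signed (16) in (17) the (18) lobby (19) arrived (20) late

The displaced element is "the letter" (word 2).
It is linked across 2 clause boundaries (that → Ø).
It functions as the direct object of "signed", so the gap sits immediately after word 15 ("signed").
Base order: Every witness had mentioned that the tenant had claimed every curator signed the letter in the lobby.

15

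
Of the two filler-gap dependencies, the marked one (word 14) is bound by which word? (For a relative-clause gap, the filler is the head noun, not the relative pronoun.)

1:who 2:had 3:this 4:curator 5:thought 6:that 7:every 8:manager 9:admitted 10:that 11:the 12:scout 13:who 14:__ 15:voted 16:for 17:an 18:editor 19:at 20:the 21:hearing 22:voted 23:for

The marked gap is inside the relative clause, the subject of "voted".
Its filler is the head noun "scout" (via "who"), at word 12.
(The other dependency links word 1 to a gap after word 23.)

12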